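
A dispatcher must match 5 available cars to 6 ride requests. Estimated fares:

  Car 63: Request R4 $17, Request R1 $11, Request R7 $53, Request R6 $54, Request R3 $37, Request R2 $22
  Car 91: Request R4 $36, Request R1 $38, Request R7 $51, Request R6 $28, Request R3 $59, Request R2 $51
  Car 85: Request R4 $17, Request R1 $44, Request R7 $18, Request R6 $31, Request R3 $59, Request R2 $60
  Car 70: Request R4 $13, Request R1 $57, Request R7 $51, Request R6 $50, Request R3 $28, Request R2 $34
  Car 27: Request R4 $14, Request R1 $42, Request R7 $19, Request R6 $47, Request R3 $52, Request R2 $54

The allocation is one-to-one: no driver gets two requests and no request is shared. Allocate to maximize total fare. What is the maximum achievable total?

Optimal: Car 63→Request R7 ($53), Car 91→Request R3 ($59), Car 85→Request R2 ($60), Car 70→Request R1 ($57), Car 27→Request R6 ($47) — total 53+59+60+57+47 = $276.
Row-greedy (each driver in turn takes its best remaining request) gives $249, worse by 27.

Max total: $276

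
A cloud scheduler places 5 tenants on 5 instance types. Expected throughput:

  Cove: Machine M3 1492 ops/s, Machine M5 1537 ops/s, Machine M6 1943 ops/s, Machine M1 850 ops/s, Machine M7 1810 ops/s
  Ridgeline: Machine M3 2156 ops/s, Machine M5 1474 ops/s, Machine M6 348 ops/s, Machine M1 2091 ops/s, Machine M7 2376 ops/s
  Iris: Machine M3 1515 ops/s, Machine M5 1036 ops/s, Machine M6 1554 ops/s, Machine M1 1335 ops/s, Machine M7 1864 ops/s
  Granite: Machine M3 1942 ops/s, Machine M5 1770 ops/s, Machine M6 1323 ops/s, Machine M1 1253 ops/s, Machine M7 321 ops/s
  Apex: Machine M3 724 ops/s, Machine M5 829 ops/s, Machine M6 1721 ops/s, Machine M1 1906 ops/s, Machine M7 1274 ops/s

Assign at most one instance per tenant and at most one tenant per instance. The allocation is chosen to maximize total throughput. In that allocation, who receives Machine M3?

Ridgeline receives Machine M3.

Treat this as an assignment problem: match each tenant to one instance.
Optimal: Cove→Machine M6 (1943 ops/s), Ridgeline→Machine M3 (2156 ops/s), Iris→Machine M7 (1864 ops/s), Granite→Machine M5 (1770 ops/s), Apex→Machine M1 (1906 ops/s) — total 1943+2156+1864+1770+1906 = 9639 ops/s.
Row-greedy (each tenant in turn takes its best remaining instance) gives 9510 ops/s, worse by 129.
Next-best assignment: Cove→Machine M6, Ridgeline→Machine M7, Iris→Machine M3, Granite→Machine M5, Apex→Machine M1 = 9510 ops/s.
Ridgeline's own top instance is Machine M7 (2376 ops/s), but forcing Ridgeline→Machine M7 and reassigning the rest optimally gives only 9510 ops/s — worse by 129.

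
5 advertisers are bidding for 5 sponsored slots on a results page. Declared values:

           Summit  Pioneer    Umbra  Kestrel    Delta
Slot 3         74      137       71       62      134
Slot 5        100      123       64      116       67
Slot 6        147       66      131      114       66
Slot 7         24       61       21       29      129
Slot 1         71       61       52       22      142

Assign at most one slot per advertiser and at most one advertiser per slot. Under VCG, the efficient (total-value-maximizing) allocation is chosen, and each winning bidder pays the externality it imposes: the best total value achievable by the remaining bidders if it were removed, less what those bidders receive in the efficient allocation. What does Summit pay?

Summit pays $13.

Efficient allocation: Summit→Slot 1 ($71), Pioneer→Slot 3 ($137), Umbra→Slot 6 ($131), Kestrel→Slot 5 ($116), Delta→Slot 7 ($129); total welfare W = $584.
Summit receives Slot 1 at value $71, so the others get W − 71 = $513.
Without Summit: best allocation of the remaining 4 bidders over all 5 slots is Pioneer→Slot 3 ($137), Umbra→Slot 6 ($131), Kestrel→Slot 5 ($116), Delta→Slot 1 ($142), total $526.
VCG payment = (others' best without Summit) − (others' welfare with Summit) = 526 − 513 = $13.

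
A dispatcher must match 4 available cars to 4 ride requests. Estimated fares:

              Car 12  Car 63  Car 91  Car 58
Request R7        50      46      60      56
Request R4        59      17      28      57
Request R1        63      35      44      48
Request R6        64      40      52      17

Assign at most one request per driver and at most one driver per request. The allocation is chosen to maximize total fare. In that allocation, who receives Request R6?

Optimal: Car 12→Request R1 ($63), Car 63→Request R6 ($40), Car 91→Request R7 ($60), Car 58→Request R4 ($57) — total 63+40+60+57 = $220.
Max-entry greedy (repeatedly take the single best remaining cell) gives $216, worse by 4.
Car 63's own top request is Request R7 ($46), but forcing Car 63→Request R7 and reassigning the rest optimally gives only $218 — worse by 2.

Car 63 receives Request R6.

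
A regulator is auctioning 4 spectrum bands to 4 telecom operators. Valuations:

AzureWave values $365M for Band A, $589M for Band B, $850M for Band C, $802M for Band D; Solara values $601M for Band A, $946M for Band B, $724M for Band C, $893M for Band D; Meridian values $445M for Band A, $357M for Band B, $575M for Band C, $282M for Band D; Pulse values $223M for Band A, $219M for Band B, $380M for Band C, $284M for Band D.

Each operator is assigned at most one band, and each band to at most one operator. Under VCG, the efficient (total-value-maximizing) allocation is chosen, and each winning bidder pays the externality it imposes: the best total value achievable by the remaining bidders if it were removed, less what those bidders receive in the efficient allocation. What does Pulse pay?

Efficient allocation: AzureWave→Band D ($802M), Solara→Band B ($946M), Meridian→Band A ($445M), Pulse→Band C ($380M); total welfare W = $2573M.
Pulse receives Band C at value $380M, so the others get W − 380 = $2193M.
Without Pulse: best allocation of the remaining 3 bidders over all 4 bands is AzureWave→Band D ($802M), Solara→Band B ($946M), Meridian→Band C ($575M), total $2323M.
VCG payment = (others' best without Pulse) − (others' welfare with Pulse) = 2323 − 2193 = $130M.

Pulse pays $130M.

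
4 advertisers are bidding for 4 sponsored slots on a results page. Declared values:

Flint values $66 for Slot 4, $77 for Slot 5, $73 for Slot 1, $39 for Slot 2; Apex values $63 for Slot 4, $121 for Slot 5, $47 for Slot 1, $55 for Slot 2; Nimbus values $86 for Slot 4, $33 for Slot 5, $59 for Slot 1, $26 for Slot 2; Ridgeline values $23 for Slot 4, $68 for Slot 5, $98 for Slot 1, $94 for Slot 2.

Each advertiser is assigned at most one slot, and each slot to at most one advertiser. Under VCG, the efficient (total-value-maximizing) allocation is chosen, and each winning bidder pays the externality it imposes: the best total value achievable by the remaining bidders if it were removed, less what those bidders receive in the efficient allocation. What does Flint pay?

Efficient allocation: Flint→Slot 1 ($73), Apex→Slot 5 ($121), Nimbus→Slot 4 ($86), Ridgeline→Slot 2 ($94); total welfare W = $374.
Flint receives Slot 1 at value $73, so the others get W − 73 = $301.
Without Flint: best allocation of the remaining 3 bidders over all 4 slots is Apex→Slot 5 ($121), Nimbus→Slot 4 ($86), Ridgeline→Slot 1 ($98), total $305.
VCG payment = (others' best without Flint) − (others' welfare with Flint) = 305 − 301 = $4.

Flint pays $4.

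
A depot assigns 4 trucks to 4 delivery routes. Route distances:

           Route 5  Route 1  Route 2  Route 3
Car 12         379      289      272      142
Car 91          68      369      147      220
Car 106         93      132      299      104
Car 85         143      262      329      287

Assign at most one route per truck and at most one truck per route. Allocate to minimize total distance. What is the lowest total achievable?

This is a one-to-one assignment (minimum-cost bipartite matching).
Optimal: Car 12→Route 3 (142 km), Car 91→Route 2 (147 km), Car 106→Route 1 (132 km), Car 85→Route 5 (143 km) — total 142+147+132+143 = 564 km.
Min-entry greedy (repeatedly take the single cheapest remaining cell) gives 706 km, worse by 142.
Next-best assignment: Car 12→Route 3, Car 91→Route 2, Car 106→Route 5, Car 85→Route 1 = 644 km.
Checked against all permutations: 564 km is optimal.

Minimum total: 564 km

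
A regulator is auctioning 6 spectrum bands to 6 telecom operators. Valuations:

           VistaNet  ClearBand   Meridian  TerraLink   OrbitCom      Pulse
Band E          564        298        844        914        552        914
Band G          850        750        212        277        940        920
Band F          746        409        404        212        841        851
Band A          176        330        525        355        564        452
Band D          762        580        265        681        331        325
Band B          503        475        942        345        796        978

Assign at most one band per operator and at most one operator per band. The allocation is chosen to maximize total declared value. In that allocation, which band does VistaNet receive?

Treat this as an assignment problem: match each operator to one band.
Optimal: VistaNet→Band D ($762M), ClearBand→Band G ($750M), Meridian→Band B ($942M), TerraLink→Band E ($914M), OrbitCom→Band A ($564M), Pulse→Band F ($851M) — total 762+750+942+914+564+851 = $4783M.
Max-entry greedy (repeatedly take the single best remaining cell) gives $4528M, worse by 255.
Checked against all permutations: $4783M is optimal.
VistaNet's own top band is Band G ($850M), but forcing VistaNet→Band G and reassigning the rest optimally gives only $4701M — worse by 82.

VistaNet receives Band D.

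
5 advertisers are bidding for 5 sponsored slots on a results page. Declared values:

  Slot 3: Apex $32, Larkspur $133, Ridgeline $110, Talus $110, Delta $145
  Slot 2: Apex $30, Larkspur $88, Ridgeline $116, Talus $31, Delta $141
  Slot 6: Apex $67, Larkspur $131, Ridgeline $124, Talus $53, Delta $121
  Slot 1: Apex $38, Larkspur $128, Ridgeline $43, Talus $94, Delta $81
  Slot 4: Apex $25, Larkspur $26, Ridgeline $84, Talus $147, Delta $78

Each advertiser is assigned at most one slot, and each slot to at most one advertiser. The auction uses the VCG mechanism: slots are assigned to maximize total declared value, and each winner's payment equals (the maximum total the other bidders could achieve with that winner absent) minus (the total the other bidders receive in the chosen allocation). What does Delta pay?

Efficient allocation: Apex→Slot 6 ($67), Larkspur→Slot 1 ($128), Ridgeline→Slot 2 ($116), Talus→Slot 4 ($147), Delta→Slot 3 ($145); total welfare W = $603.
Delta receives Slot 3 at value $145, so the others get W − 145 = $458.
Without Delta: best allocation of the remaining 4 bidders over all 5 slots is Apex→Slot 6 ($67), Larkspur→Slot 3 ($133), Ridgeline→Slot 2 ($116), Talus→Slot 4 ($147), total $463.
VCG payment = (others' best without Delta) − (others' welfare with Delta) = 463 − 458 = $5.

Delta pays $5.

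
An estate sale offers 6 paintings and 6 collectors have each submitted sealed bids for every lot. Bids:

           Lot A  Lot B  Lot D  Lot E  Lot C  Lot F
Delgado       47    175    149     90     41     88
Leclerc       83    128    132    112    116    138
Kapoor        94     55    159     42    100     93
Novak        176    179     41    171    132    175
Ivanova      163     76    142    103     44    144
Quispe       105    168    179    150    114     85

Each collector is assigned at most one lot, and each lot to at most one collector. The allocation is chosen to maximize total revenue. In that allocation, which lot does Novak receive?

Optimal: Delgado→Lot B ($175), Leclerc→Lot C ($116), Kapoor→Lot D ($159), Novak→Lot F ($175), Ivanova→Lot A ($163), Quispe→Lot E ($150) — total 175+116+159+175+163+150 = $938.
Swapping Ivanova↔Kapoor (Ivanova→Lot D $142, Kapoor→Lot A $94) loses 86.
Every other assignment is strictly worse.
Novak's own top lot is Lot B ($179), but forcing Novak→Lot B and reassigning the rest optimally gives only $879 — worse by 59.

Novak receives Lot F.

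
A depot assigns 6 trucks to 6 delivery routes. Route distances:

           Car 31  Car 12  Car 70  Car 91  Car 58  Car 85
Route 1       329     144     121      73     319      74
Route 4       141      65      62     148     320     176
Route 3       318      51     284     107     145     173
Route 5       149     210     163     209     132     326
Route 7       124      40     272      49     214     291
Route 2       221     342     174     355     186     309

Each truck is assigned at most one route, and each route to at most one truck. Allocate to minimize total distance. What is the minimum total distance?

Optimal: Car 31→Route 5 (149 km), Car 12→Route 3 (51 km), Car 70→Route 4 (62 km), Car 91→Route 7 (49 km), Car 58→Route 2 (186 km), Car 85→Route 1 (74 km) — total 149+51+62+49+186+74 = 571 km.
Min-entry greedy (repeatedly take the single cheapest remaining cell) gives 701 km, worse by 130.
No other one-to-one assignment undercuts 571 km.

Minimum total: 571 km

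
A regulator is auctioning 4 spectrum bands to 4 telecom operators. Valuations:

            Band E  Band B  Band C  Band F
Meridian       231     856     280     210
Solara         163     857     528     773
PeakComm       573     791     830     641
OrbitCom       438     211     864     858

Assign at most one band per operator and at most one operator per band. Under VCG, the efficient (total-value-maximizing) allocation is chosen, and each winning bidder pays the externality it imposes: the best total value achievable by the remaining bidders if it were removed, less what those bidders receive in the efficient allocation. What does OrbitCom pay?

Efficient allocation: Meridian→Band B ($856M), Solara→Band F ($773M), PeakComm→Band E ($573M), OrbitCom→Band C ($864M); total welfare W = $3066M.
OrbitCom receives Band C at value $864M, so the others get W − 864 = $2202M.
Without OrbitCom: best allocation of the remaining 3 bidders over all 4 bands is Meridian→Band B ($856M), Solara→Band F ($773M), PeakComm→Band C ($830M), total $2459M.
VCG payment = (others' best without OrbitCom) − (others' welfare with OrbitCom) = 2459 − 2202 = $257M.

OrbitCom pays $257M.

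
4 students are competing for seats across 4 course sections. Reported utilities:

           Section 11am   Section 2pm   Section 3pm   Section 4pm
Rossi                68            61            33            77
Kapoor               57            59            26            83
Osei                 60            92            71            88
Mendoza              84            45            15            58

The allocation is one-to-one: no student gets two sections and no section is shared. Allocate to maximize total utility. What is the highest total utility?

Maximum total: 299 points

Optimal: Rossi→Section 2pm (61 points), Kapoor→Section 4pm (83 points), Osei→Section 3pm (71 points), Mendoza→Section 11am (84 points) — total 61+83+71+84 = 299 points.
Max-entry greedy (repeatedly take the single best remaining cell) gives 292 points, worse by 7.
Next-best assignment: Rossi→Section 3pm, Kapoor→Section 4pm, Osei→Section 2pm, Mendoza→Section 11am = 292 points.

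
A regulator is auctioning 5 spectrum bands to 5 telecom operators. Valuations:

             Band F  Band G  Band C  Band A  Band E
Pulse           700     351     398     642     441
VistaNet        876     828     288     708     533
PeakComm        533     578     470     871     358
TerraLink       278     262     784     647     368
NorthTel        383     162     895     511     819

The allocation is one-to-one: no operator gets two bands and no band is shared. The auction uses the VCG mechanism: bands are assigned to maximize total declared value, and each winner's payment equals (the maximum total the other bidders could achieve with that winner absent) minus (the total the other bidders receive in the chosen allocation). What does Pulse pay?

Efficient allocation: Pulse→Band F ($700M), VistaNet→Band G ($828M), PeakComm→Band A ($871M), TerraLink→Band C ($784M), NorthTel→Band E ($819M); total welfare W = $4002M.
Pulse receives Band F at value $700M, so the others get W − 700 = $3302M.
Without Pulse: best allocation of the remaining 4 bidders over all 5 bands is VistaNet→Band F ($876M), PeakComm→Band A ($871M), TerraLink→Band C ($784M), NorthTel→Band E ($819M), total $3350M.
VCG payment = (others' best without Pulse) − (others' welfare with Pulse) = 3350 − 3302 = $48M.

Pulse pays $48M.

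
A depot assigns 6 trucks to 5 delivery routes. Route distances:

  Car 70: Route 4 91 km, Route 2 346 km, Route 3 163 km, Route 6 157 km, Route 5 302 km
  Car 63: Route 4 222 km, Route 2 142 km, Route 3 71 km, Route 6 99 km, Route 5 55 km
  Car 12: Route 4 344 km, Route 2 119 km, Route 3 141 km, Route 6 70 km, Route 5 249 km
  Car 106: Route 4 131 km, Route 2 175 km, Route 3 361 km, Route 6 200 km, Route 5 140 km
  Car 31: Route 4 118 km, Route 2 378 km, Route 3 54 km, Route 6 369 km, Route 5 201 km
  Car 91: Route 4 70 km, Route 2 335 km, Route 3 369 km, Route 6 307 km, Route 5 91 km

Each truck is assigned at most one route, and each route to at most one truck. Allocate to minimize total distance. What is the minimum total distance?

This is a one-to-one assignment (minimum-cost bipartite matching).
Optimal: Car 91→Route 4 (70 km), Car 106→Route 2 (175 km), Car 31→Route 3 (54 km), Car 12→Route 6 (70 km), Car 63→Route 5 (55 km) — total 70+175+54+70+55 = 424 km.
Row-greedy (each truck in turn takes its cheapest remaining route) gives 445 km, worse by 21.
Next-best assignment: Car 70→Route 4, Car 106→Route 2, Car 31→Route 3, Car 12→Route 6, Car 63→Route 5 = 445 km.
Checked against all permutations: 424 km is optimal.

Min total: 424 km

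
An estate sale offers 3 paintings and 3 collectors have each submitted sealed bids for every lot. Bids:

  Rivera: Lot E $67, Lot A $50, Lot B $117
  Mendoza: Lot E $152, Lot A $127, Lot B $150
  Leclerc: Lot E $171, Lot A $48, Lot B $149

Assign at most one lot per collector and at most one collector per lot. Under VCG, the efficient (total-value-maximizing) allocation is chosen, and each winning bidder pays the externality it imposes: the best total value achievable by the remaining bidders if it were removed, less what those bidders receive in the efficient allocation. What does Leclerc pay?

Leclerc pays $25.

Efficient allocation: Rivera→Lot B ($117), Mendoza→Lot A ($127), Leclerc→Lot E ($171); total welfare W = $415.
Leclerc receives Lot E at value $171, so the others get W − 171 = $244.
Without Leclerc: best allocation of the remaining 2 bidders over all 3 lots is Rivera→Lot B ($117), Mendoza→Lot E ($152), total $269.
VCG payment = (others' best without Leclerc) − (others' welfare with Leclerc) = 269 − 244 = $25.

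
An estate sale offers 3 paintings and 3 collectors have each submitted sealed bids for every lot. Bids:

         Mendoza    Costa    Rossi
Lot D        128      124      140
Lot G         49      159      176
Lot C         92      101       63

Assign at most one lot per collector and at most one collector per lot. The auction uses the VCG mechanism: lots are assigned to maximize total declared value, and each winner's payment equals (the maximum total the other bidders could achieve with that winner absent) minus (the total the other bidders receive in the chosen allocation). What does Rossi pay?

Efficient allocation: Mendoza→Lot D ($128), Costa→Lot C ($101), Rossi→Lot G ($176); total welfare W = $405.
Rossi receives Lot G at value $176, so the others get W − 176 = $229.
Without Rossi: best allocation of the remaining 2 bidders over all 3 lots is Mendoza→Lot D ($128), Costa→Lot G ($159), total $287.
VCG payment = (others' best without Rossi) − (others' welfare with Rossi) = 287 − 229 = $58.

Rossi pays $58.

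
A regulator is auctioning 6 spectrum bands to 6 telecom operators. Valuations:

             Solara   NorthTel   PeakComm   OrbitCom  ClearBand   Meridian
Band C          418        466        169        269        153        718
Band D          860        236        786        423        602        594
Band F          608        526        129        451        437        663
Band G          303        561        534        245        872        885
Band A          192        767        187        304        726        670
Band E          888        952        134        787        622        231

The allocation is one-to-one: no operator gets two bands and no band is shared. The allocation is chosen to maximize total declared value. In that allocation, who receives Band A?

NorthTel receives Band A.

Optimal: Solara→Band F ($608M), NorthTel→Band A ($767M), PeakComm→Band D ($786M), OrbitCom→Band E ($787M), ClearBand→Band G ($872M), Meridian→Band C ($718M) — total 608+767+786+787+872+718 = $4538M.
Column-greedy (each band in turn goes to its best remaining operator) gives $3414M, worse by 1124.
NorthTel's own top band is Band E ($952M), but forcing NorthTel→Band E and reassigning the rest optimally gives only $4241M — worse by 297.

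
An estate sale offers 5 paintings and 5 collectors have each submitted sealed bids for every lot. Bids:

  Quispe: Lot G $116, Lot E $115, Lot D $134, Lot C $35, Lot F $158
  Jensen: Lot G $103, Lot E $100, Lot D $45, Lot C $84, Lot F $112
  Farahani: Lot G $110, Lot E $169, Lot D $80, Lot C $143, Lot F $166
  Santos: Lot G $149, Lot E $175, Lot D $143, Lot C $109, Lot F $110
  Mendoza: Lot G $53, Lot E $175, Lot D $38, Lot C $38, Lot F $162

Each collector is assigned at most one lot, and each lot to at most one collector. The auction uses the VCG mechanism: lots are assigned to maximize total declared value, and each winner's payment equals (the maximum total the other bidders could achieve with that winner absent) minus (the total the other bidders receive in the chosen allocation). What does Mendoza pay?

Mendoza pays $32.

Efficient allocation: Quispe→Lot F ($158), Jensen→Lot G ($103), Farahani→Lot C ($143), Santos→Lot D ($143), Mendoza→Lot E ($175); total welfare W = $722.
Mendoza receives Lot E at value $175, so the others get W − 175 = $547.
Without Mendoza: best allocation of the remaining 4 bidders over all 5 lots is Quispe→Lot F ($158), Jensen→Lot G ($103), Farahani→Lot C ($143), Santos→Lot E ($175), total $579.
VCG payment = (others' best without Mendoza) − (others' welfare with Mendoza) = 579 − 547 = $32.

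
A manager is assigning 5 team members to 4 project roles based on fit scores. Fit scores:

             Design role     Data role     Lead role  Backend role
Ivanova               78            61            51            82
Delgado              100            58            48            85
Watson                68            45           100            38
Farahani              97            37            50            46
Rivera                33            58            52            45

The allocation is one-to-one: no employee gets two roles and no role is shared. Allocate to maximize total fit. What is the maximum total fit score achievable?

Maximum total: 343 pts

Optimal: Farahani→Design role (97 pts), Ivanova→Data role (61 pts), Watson→Lead role (100 pts), Delgado→Backend role (85 pts) — total 97+61+100+85 = 343 pts.
Swapping Farahani↔Ivanova (Farahani→Data role 37 pts, Ivanova→Design role 78 pts) loses 43.
No other one-to-one assignment exceeds 343 pts.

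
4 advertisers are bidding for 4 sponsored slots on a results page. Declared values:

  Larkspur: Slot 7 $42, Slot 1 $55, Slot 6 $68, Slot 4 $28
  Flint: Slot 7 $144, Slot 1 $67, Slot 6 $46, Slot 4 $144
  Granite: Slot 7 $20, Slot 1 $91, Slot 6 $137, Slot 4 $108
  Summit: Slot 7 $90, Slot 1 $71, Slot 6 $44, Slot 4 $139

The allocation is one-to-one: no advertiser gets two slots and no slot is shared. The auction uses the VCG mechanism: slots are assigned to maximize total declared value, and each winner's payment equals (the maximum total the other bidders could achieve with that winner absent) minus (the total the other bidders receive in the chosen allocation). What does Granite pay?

Granite pays $13.

Efficient allocation: Larkspur→Slot 1 ($55), Flint→Slot 7 ($144), Granite→Slot 6 ($137), Summit→Slot 4 ($139); total welfare W = $475.
Granite receives Slot 6 at value $137, so the others get W − 137 = $338.
Without Granite: best allocation of the remaining 3 bidders over all 4 slots is Larkspur→Slot 6 ($68), Flint→Slot 7 ($144), Summit→Slot 4 ($139), total $351.
VCG payment = (others' best without Granite) − (others' welfare with Granite) = 351 − 338 = $13.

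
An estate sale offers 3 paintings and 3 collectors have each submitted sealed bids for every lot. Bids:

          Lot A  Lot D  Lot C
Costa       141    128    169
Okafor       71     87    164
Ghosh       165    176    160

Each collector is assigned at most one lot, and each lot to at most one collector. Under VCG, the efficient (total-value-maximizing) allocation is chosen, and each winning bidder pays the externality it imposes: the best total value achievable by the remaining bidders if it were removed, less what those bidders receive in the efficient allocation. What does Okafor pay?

Efficient allocation: Costa→Lot A ($141), Okafor→Lot C ($164), Ghosh→Lot D ($176); total welfare W = $481.
Okafor receives Lot C at value $164, so the others get W − 164 = $317.
Without Okafor: best allocation of the remaining 2 bidders over all 3 lots is Costa→Lot C ($169), Ghosh→Lot D ($176), total $345.
VCG payment = (others' best without Okafor) − (others' welfare with Okafor) = 345 − 317 = $28.

Okafor pays $28.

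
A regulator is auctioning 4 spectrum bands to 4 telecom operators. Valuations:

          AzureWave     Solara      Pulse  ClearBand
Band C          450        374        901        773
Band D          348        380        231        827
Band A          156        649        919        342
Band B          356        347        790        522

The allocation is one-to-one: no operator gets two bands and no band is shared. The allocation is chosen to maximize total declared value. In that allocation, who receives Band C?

Pulse receives Band C.

Optimal: AzureWave→Band B ($356M), Solara→Band A ($649M), Pulse→Band C ($901M), ClearBand→Band D ($827M) — total 356+649+901+827 = $2733M.
Row-greedy (each operator in turn takes its best remaining band) gives $2716M, worse by 17.
Next-best assignment: AzureWave→Band C, Solara→Band A, Pulse→Band B, ClearBand→Band D = $2716M.
Swapping Pulse↔AzureWave (Pulse→Band B $790M, AzureWave→Band C $450M) loses 17.
Checked against all permutations: $2733M is optimal.
Pulse's own top band is Band A ($919M), but forcing Pulse→Band A and reassigning the rest optimally gives only $2543M — worse by 190.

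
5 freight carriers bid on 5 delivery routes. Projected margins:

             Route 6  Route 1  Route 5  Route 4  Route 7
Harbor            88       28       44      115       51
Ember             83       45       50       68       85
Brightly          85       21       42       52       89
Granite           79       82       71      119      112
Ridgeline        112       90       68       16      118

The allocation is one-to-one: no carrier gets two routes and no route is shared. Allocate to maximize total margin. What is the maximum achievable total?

Optimal: Harbor→Route 4 ($115k), Ember→Route 5 ($50k), Brightly→Route 6 ($85k), Granite→Route 7 ($112k), Ridgeline→Route 1 ($90k) — total 115+50+85+112+90 = $452k.
Max-entry greedy (repeatedly take the single best remaining cell) gives $396k, worse by 56.
Next-best assignment: Harbor→Route 4, Ember→Route 5, Brightly→Route 6, Granite→Route 1, Ridgeline→Route 7 = $450k.

Maximum total: $452k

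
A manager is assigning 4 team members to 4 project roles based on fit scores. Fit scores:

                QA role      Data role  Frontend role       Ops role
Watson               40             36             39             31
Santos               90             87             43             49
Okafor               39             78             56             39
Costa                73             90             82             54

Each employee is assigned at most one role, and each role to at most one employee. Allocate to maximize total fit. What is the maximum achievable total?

Optimal: Watson→Ops role (31 pts), Santos→QA role (90 pts), Okafor→Data role (78 pts), Costa→Frontend role (82 pts) — total 31+90+78+82 = 281 pts.
Max-entry greedy (repeatedly take the single best remaining cell) gives 267 pts, worse by 14.

Max total: 281 pts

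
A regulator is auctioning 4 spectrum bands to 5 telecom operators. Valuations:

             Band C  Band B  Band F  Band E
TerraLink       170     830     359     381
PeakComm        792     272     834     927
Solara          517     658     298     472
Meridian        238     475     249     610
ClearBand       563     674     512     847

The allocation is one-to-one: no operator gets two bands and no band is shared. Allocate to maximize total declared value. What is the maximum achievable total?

Max total: $3028M

Optimal: Solara→Band C ($517M), TerraLink→Band B ($830M), PeakComm→Band F ($834M), ClearBand→Band E ($847M) — total 517+830+834+847 = $3028M.
Column-greedy (each band in turn goes to its best remaining operator) gives $2744M, worse by 284.
Checked against all permutations: $3028M is optimal.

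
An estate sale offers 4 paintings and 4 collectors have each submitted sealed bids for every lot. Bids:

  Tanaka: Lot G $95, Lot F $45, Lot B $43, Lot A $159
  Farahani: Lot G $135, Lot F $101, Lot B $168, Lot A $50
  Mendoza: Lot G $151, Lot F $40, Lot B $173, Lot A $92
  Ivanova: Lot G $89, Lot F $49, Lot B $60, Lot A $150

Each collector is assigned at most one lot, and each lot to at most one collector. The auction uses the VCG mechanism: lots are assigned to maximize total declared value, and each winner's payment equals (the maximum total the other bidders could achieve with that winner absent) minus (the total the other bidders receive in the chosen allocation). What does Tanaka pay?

Tanaka pays $101.

Efficient allocation: Tanaka→Lot A ($159), Farahani→Lot B ($168), Mendoza→Lot G ($151), Ivanova→Lot F ($49); total welfare W = $527.
Tanaka receives Lot A at value $159, so the others get W − 159 = $368.
Without Tanaka: best allocation of the remaining 3 bidders over all 4 lots is Farahani→Lot B ($168), Mendoza→Lot G ($151), Ivanova→Lot A ($150), total $469.
VCG payment = (others' best without Tanaka) − (others' welfare with Tanaka) = 469 − 368 = $101.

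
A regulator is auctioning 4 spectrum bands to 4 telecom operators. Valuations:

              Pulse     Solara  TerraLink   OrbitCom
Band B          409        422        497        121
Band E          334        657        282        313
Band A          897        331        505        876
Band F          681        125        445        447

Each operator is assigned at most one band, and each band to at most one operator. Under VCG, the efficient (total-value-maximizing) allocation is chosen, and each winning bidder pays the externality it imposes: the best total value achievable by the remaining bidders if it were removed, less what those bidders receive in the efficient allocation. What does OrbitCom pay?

OrbitCom pays $216M.

Efficient allocation: Pulse→Band F ($681M), Solara→Band E ($657M), TerraLink→Band B ($497M), OrbitCom→Band A ($876M); total welfare W = $2711M.
OrbitCom receives Band A at value $876M, so the others get W − 876 = $1835M.
Without OrbitCom: best allocation of the remaining 3 bidders over all 4 bands is Pulse→Band A ($897M), Solara→Band E ($657M), TerraLink→Band B ($497M), total $2051M.
VCG payment = (others' best without OrbitCom) − (others' welfare with OrbitCom) = 2051 − 1835 = $216M.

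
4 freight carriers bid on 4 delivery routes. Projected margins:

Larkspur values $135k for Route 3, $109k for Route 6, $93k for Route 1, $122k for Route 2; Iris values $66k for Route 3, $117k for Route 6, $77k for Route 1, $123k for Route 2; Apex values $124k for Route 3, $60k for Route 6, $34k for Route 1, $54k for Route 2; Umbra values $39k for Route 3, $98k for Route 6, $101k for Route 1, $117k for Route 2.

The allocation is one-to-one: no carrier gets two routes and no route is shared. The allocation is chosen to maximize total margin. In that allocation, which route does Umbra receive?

Optimal: Larkspur→Route 2 ($122k), Iris→Route 6 ($117k), Apex→Route 3 ($124k), Umbra→Route 1 ($101k) — total 122+117+124+101 = $464k.
Column-greedy (each route in turn goes to its best remaining carrier) gives $407k, worse by 57.
Next-best assignment: Larkspur→Route 6, Iris→Route 2, Apex→Route 3, Umbra→Route 1 = $457k.
Swapping Apex↔Iris (Apex→Route 6 $60k, Iris→Route 3 $66k) loses 115.
No other one-to-one assignment exceeds $464k.
Umbra's own top route is Route 2 ($117k), but forcing Umbra→Route 2 and reassigning the rest optimally gives only $451k — worse by 13.

Umbra receives Route 1.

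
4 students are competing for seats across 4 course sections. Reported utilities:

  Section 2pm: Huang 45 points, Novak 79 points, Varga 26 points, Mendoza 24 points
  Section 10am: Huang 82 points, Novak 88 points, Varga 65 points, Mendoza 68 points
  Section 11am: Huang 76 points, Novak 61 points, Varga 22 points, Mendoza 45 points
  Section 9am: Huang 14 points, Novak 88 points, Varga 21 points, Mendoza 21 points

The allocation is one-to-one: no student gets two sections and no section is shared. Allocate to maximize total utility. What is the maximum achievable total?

This is the linear assignment problem.
Optimal: Huang→Section 11am (76 points), Novak→Section 9am (88 points), Varga→Section 2pm (26 points), Mendoza→Section 10am (68 points) — total 76+88+26+68 = 258 points.
Row-greedy (each student in turn takes its best remaining section) gives 241 points, worse by 17.

Max total: 258 points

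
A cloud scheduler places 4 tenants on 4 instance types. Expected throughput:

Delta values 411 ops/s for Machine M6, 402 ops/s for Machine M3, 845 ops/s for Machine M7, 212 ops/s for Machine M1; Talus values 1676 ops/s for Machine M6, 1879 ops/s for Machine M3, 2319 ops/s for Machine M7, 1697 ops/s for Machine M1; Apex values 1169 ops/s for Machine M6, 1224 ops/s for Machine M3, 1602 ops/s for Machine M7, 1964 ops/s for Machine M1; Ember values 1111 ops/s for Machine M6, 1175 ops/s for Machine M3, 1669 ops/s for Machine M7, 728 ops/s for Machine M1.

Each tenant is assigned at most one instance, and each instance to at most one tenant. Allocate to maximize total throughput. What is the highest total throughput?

Max total: 5923 ops/s

Optimal: Delta→Machine M6 (411 ops/s), Talus→Machine M3 (1879 ops/s), Apex→Machine M1 (1964 ops/s), Ember→Machine M7 (1669 ops/s) — total 411+1879+1964+1669 = 5923 ops/s.
Max-entry greedy (repeatedly take the single best remaining cell) gives 5869 ops/s, worse by 54.
Swapping Ember↔Delta (Ember→Machine M6 1111 ops/s, Delta→Machine M7 845 ops/s) loses 124.
No other one-to-one assignment exceeds 5923 ops/s.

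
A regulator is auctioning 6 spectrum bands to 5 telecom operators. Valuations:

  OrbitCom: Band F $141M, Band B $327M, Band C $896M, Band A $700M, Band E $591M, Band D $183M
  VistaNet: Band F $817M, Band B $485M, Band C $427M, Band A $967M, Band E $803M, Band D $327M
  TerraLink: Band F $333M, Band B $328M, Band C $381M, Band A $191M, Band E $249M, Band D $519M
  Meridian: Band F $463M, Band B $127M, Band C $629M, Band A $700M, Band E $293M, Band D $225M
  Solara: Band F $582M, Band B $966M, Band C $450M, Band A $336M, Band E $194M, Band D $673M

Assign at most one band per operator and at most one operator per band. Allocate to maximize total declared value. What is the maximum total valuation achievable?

Optimal: OrbitCom→Band C ($896M), VistaNet→Band F ($817M), TerraLink→Band D ($519M), Meridian→Band A ($700M), Solara→Band B ($966M) — total 896+817+519+700+966 = $3898M.
Row-greedy (each operator in turn takes its best remaining band) gives $3811M, worse by 87.

Max total: $3898M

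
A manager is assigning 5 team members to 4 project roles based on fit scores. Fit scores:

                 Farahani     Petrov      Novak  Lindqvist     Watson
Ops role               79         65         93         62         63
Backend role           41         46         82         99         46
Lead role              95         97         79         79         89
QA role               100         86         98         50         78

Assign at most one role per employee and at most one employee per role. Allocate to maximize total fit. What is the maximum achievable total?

Maximum total: 389 pts

Optimal: Novak→Ops role (93 pts), Lindqvist→Backend role (99 pts), Petrov→Lead role (97 pts), Farahani→QA role (100 pts) — total 93+99+97+100 = 389 pts.
Every other assignment is strictly worse.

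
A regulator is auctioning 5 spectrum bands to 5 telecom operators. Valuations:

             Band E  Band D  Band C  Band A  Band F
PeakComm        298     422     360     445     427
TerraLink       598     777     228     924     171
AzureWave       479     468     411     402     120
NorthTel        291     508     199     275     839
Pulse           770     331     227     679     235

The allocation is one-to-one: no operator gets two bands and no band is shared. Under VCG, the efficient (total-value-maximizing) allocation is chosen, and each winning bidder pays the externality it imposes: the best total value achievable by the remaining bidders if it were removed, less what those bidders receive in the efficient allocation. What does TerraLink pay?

Efficient allocation: PeakComm→Band D ($422M), TerraLink→Band A ($924M), AzureWave→Band C ($411M), NorthTel→Band F ($839M), Pulse→Band E ($770M); total welfare W = $3366M.
TerraLink receives Band A at value $924M, so the others get W − 924 = $2442M.
Without TerraLink: best allocation of the remaining 4 bidders over all 5 bands is PeakComm→Band A ($445M), AzureWave→Band D ($468M), NorthTel→Band F ($839M), Pulse→Band E ($770M), total $2522M.
VCG payment = (others' best without TerraLink) − (others' welfare with TerraLink) = 2522 − 2442 = $80M.

TerraLink pays $80M.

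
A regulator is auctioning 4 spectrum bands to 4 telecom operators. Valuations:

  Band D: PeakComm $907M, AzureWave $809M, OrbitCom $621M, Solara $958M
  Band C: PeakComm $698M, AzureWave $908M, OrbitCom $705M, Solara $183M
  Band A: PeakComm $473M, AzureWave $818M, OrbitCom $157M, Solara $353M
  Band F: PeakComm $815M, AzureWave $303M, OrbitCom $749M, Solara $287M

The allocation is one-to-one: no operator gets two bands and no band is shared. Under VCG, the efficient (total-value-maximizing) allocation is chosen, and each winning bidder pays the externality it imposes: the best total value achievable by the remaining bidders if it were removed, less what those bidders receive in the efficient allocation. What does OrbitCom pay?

Efficient allocation: PeakComm→Band F ($815M), AzureWave→Band A ($818M), OrbitCom→Band C ($705M), Solara→Band D ($958M); total welfare W = $3296M.
OrbitCom receives Band C at value $705M, so the others get W − 705 = $2591M.
Without OrbitCom: best allocation of the remaining 3 bidders over all 4 bands is PeakComm→Band F ($815M), AzureWave→Band C ($908M), Solara→Band D ($958M), total $2681M.
VCG payment = (others' best without OrbitCom) − (others' welfare with OrbitCom) = 2681 − 2591 = $90M.

OrbitCom pays $90M.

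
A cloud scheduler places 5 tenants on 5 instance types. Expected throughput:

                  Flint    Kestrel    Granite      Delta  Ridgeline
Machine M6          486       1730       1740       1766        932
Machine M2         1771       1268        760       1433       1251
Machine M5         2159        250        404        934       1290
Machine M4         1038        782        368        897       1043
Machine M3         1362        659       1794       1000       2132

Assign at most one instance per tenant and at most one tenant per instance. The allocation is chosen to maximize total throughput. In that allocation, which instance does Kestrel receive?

Kestrel receives Machine M4.

Optimal: Flint→Machine M5 (2159 ops/s), Kestrel→Machine M4 (782 ops/s), Granite→Machine M6 (1740 ops/s), Delta→Machine M2 (1433 ops/s), Ridgeline→Machine M3 (2132 ops/s) — total 2159+782+1740+1433+2132 = 8246 ops/s.
Row-greedy (each tenant in turn takes its best remaining instance) gives 8159 ops/s, worse by 87.
Every other assignment is strictly worse.
Kestrel's own top instance is Machine M6 (1730 ops/s), but forcing Kestrel→Machine M6 and reassigning the rest optimally gives only 8159 ops/s — worse by 87.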